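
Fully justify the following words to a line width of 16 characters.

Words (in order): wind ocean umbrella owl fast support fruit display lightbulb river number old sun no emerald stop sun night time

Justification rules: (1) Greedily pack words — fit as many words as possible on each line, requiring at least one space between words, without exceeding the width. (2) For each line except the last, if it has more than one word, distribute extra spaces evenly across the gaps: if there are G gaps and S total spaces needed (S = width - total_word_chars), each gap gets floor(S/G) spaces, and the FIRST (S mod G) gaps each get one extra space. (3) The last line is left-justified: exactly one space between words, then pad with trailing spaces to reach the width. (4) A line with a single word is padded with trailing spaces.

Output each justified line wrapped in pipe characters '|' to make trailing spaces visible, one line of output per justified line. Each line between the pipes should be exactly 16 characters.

Answer: |wind       ocean|
|umbrella     owl|
|fast     support|
|fruit    display|
|lightbulb  river|
|number  old  sun|
|no  emerald stop|
|sun night time  |

Derivation:
Line 1: ['wind', 'ocean'] (min_width=10, slack=6)
Line 2: ['umbrella', 'owl'] (min_width=12, slack=4)
Line 3: ['fast', 'support'] (min_width=12, slack=4)
Line 4: ['fruit', 'display'] (min_width=13, slack=3)
Line 5: ['lightbulb', 'river'] (min_width=15, slack=1)
Line 6: ['number', 'old', 'sun'] (min_width=14, slack=2)
Line 7: ['no', 'emerald', 'stop'] (min_width=15, slack=1)
Line 8: ['sun', 'night', 'time'] (min_width=14, slack=2)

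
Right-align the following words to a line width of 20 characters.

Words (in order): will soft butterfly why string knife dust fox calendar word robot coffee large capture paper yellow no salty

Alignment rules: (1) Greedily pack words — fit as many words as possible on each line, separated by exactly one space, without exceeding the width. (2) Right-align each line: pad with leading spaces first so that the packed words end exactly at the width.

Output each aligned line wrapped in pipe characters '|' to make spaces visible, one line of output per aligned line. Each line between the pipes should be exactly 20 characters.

Line 1: ['will', 'soft', 'butterfly'] (min_width=19, slack=1)
Line 2: ['why', 'string', 'knife'] (min_width=16, slack=4)
Line 3: ['dust', 'fox', 'calendar'] (min_width=17, slack=3)
Line 4: ['word', 'robot', 'coffee'] (min_width=17, slack=3)
Line 5: ['large', 'capture', 'paper'] (min_width=19, slack=1)
Line 6: ['yellow', 'no', 'salty'] (min_width=15, slack=5)

Answer: | will soft butterfly|
|    why string knife|
|   dust fox calendar|
|   word robot coffee|
| large capture paper|
|     yellow no salty|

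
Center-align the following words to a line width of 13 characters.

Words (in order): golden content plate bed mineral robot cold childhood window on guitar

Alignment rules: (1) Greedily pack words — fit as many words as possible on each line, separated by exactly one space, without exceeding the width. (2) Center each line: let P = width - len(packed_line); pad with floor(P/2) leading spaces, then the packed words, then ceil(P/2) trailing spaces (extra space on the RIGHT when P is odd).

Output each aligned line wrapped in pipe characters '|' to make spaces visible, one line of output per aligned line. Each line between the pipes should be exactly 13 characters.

Line 1: ['golden'] (min_width=6, slack=7)
Line 2: ['content', 'plate'] (min_width=13, slack=0)
Line 3: ['bed', 'mineral'] (min_width=11, slack=2)
Line 4: ['robot', 'cold'] (min_width=10, slack=3)
Line 5: ['childhood'] (min_width=9, slack=4)
Line 6: ['window', 'on'] (min_width=9, slack=4)
Line 7: ['guitar'] (min_width=6, slack=7)

Answer: |   golden    |
|content plate|
| bed mineral |
| robot cold  |
|  childhood  |
|  window on  |
|   guitar    |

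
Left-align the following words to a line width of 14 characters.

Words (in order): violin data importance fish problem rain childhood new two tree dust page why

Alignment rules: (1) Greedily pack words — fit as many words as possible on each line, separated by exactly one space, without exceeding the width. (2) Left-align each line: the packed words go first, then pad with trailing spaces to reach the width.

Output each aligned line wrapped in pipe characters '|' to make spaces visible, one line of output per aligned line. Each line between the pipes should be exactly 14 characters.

Answer: |violin data   |
|importance    |
|fish problem  |
|rain childhood|
|new two tree  |
|dust page why |

Derivation:
Line 1: ['violin', 'data'] (min_width=11, slack=3)
Line 2: ['importance'] (min_width=10, slack=4)
Line 3: ['fish', 'problem'] (min_width=12, slack=2)
Line 4: ['rain', 'childhood'] (min_width=14, slack=0)
Line 5: ['new', 'two', 'tree'] (min_width=12, slack=2)
Line 6: ['dust', 'page', 'why'] (min_width=13, slack=1)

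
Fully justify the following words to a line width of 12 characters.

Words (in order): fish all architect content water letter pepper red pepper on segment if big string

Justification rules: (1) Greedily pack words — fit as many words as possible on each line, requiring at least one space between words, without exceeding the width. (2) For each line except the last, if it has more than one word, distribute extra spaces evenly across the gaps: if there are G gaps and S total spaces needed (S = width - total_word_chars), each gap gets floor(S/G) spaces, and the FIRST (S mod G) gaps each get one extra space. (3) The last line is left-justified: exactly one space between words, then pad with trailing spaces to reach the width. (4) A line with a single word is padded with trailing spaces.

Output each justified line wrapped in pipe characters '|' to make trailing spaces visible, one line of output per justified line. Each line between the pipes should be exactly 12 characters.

Line 1: ['fish', 'all'] (min_width=8, slack=4)
Line 2: ['architect'] (min_width=9, slack=3)
Line 3: ['content'] (min_width=7, slack=5)
Line 4: ['water', 'letter'] (min_width=12, slack=0)
Line 5: ['pepper', 'red'] (min_width=10, slack=2)
Line 6: ['pepper', 'on'] (min_width=9, slack=3)
Line 7: ['segment', 'if'] (min_width=10, slack=2)
Line 8: ['big', 'string'] (min_width=10, slack=2)

Answer: |fish     all|
|architect   |
|content     |
|water letter|
|pepper   red|
|pepper    on|
|segment   if|
|big string  |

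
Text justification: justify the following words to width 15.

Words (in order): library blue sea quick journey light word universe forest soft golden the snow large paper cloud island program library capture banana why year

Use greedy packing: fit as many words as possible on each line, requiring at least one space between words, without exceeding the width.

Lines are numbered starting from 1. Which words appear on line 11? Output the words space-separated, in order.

Line 1: ['library', 'blue'] (min_width=12, slack=3)
Line 2: ['sea', 'quick'] (min_width=9, slack=6)
Line 3: ['journey', 'light'] (min_width=13, slack=2)
Line 4: ['word', 'universe'] (min_width=13, slack=2)
Line 5: ['forest', 'soft'] (min_width=11, slack=4)
Line 6: ['golden', 'the', 'snow'] (min_width=15, slack=0)
Line 7: ['large', 'paper'] (min_width=11, slack=4)
Line 8: ['cloud', 'island'] (min_width=12, slack=3)
Line 9: ['program', 'library'] (min_width=15, slack=0)
Line 10: ['capture', 'banana'] (min_width=14, slack=1)
Line 11: ['why', 'year'] (min_width=8, slack=7)

Answer: why year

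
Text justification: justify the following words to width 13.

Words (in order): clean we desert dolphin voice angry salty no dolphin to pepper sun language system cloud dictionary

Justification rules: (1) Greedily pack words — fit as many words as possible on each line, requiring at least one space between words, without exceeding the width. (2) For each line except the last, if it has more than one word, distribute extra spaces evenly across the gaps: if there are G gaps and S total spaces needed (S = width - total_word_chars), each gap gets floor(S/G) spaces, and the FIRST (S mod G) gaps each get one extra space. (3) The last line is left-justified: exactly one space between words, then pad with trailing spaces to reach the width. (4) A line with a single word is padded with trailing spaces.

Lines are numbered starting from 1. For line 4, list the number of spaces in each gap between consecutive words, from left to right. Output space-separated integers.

Answer: 3

Derivation:
Line 1: ['clean', 'we'] (min_width=8, slack=5)
Line 2: ['desert'] (min_width=6, slack=7)
Line 3: ['dolphin', 'voice'] (min_width=13, slack=0)
Line 4: ['angry', 'salty'] (min_width=11, slack=2)
Line 5: ['no', 'dolphin', 'to'] (min_width=13, slack=0)
Line 6: ['pepper', 'sun'] (min_width=10, slack=3)
Line 7: ['language'] (min_width=8, slack=5)
Line 8: ['system', 'cloud'] (min_width=12, slack=1)
Line 9: ['dictionary'] (min_width=10, slack=3)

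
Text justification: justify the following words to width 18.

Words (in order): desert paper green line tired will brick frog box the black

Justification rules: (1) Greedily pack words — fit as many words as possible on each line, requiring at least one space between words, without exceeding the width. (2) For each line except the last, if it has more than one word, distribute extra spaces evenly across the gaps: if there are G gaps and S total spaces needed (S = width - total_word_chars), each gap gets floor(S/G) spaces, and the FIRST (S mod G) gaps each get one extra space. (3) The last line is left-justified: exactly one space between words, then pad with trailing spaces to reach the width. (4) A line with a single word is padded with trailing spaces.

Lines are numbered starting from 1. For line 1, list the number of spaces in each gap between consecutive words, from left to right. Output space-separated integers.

Line 1: ['desert', 'paper', 'green'] (min_width=18, slack=0)
Line 2: ['line', 'tired', 'will'] (min_width=15, slack=3)
Line 3: ['brick', 'frog', 'box', 'the'] (min_width=18, slack=0)
Line 4: ['black'] (min_width=5, slack=13)

Answer: 1 1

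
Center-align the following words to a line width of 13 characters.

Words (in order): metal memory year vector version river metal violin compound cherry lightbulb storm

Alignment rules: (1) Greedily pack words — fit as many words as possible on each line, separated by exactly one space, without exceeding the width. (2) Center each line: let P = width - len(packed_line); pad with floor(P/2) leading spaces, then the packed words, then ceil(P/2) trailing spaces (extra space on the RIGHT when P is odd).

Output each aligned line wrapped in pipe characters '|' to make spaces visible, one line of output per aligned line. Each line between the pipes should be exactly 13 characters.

Line 1: ['metal', 'memory'] (min_width=12, slack=1)
Line 2: ['year', 'vector'] (min_width=11, slack=2)
Line 3: ['version', 'river'] (min_width=13, slack=0)
Line 4: ['metal', 'violin'] (min_width=12, slack=1)
Line 5: ['compound'] (min_width=8, slack=5)
Line 6: ['cherry'] (min_width=6, slack=7)
Line 7: ['lightbulb'] (min_width=9, slack=4)
Line 8: ['storm'] (min_width=5, slack=8)

Answer: |metal memory |
| year vector |
|version river|
|metal violin |
|  compound   |
|   cherry    |
|  lightbulb  |
|    storm    |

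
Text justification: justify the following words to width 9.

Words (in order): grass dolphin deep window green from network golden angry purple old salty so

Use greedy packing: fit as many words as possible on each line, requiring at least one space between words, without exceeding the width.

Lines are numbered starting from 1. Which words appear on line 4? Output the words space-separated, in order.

Answer: window

Derivation:
Line 1: ['grass'] (min_width=5, slack=4)
Line 2: ['dolphin'] (min_width=7, slack=2)
Line 3: ['deep'] (min_width=4, slack=5)
Line 4: ['window'] (min_width=6, slack=3)
Line 5: ['green'] (min_width=5, slack=4)
Line 6: ['from'] (min_width=4, slack=5)
Line 7: ['network'] (min_width=7, slack=2)
Line 8: ['golden'] (min_width=6, slack=3)
Line 9: ['angry'] (min_width=5, slack=4)
Line 10: ['purple'] (min_width=6, slack=3)
Line 11: ['old', 'salty'] (min_width=9, slack=0)
Line 12: ['so'] (min_width=2, slack=7)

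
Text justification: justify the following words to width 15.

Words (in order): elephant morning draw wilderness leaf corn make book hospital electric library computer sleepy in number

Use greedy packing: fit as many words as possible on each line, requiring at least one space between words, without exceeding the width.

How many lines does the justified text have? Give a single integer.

Answer: 9

Derivation:
Line 1: ['elephant'] (min_width=8, slack=7)
Line 2: ['morning', 'draw'] (min_width=12, slack=3)
Line 3: ['wilderness', 'leaf'] (min_width=15, slack=0)
Line 4: ['corn', 'make', 'book'] (min_width=14, slack=1)
Line 5: ['hospital'] (min_width=8, slack=7)
Line 6: ['electric'] (min_width=8, slack=7)
Line 7: ['library'] (min_width=7, slack=8)
Line 8: ['computer', 'sleepy'] (min_width=15, slack=0)
Line 9: ['in', 'number'] (min_width=9, slack=6)
Total lines: 9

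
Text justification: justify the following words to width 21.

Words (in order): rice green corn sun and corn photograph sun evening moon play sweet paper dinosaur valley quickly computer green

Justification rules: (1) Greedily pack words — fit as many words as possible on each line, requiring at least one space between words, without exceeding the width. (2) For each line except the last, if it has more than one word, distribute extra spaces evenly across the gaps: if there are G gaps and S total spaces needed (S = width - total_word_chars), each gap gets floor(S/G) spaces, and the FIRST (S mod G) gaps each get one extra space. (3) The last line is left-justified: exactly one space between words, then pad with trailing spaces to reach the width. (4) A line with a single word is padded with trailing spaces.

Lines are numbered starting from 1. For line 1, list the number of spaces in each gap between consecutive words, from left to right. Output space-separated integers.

Line 1: ['rice', 'green', 'corn', 'sun'] (min_width=19, slack=2)
Line 2: ['and', 'corn', 'photograph'] (min_width=19, slack=2)
Line 3: ['sun', 'evening', 'moon', 'play'] (min_width=21, slack=0)
Line 4: ['sweet', 'paper', 'dinosaur'] (min_width=20, slack=1)
Line 5: ['valley', 'quickly'] (min_width=14, slack=7)
Line 6: ['computer', 'green'] (min_width=14, slack=7)

Answer: 2 2 1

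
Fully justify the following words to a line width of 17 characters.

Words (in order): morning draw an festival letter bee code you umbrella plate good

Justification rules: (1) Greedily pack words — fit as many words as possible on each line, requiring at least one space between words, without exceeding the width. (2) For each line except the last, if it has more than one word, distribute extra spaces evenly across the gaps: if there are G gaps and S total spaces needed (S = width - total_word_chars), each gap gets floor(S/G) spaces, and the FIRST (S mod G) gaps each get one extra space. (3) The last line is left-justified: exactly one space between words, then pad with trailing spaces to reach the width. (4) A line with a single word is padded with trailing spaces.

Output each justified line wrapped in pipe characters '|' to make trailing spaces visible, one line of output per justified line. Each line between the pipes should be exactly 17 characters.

Answer: |morning  draw  an|
|festival   letter|
|bee    code   you|
|umbrella    plate|
|good             |

Derivation:
Line 1: ['morning', 'draw', 'an'] (min_width=15, slack=2)
Line 2: ['festival', 'letter'] (min_width=15, slack=2)
Line 3: ['bee', 'code', 'you'] (min_width=12, slack=5)
Line 4: ['umbrella', 'plate'] (min_width=14, slack=3)
Line 5: ['good'] (min_width=4, slack=13)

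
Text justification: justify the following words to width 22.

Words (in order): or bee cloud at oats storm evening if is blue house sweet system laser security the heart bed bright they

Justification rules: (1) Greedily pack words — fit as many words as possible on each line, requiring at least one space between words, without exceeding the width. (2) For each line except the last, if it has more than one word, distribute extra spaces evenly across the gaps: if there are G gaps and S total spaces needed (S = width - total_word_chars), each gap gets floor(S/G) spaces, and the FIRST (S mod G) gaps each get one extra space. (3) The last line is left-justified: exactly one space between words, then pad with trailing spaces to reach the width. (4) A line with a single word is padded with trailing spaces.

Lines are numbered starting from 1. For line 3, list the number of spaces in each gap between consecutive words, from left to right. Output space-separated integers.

Line 1: ['or', 'bee', 'cloud', 'at', 'oats'] (min_width=20, slack=2)
Line 2: ['storm', 'evening', 'if', 'is'] (min_width=19, slack=3)
Line 3: ['blue', 'house', 'sweet'] (min_width=16, slack=6)
Line 4: ['system', 'laser', 'security'] (min_width=21, slack=1)
Line 5: ['the', 'heart', 'bed', 'bright'] (min_width=20, slack=2)
Line 6: ['they'] (min_width=4, slack=18)

Answer: 4 4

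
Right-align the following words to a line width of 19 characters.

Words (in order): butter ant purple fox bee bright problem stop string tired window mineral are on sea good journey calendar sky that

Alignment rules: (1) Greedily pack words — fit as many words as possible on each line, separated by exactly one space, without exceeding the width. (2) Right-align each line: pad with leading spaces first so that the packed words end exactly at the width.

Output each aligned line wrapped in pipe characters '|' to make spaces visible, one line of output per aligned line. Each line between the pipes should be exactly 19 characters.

Answer: |  butter ant purple|
|     fox bee bright|
|problem stop string|
|       tired window|
| mineral are on sea|
|       good journey|
|  calendar sky that|

Derivation:
Line 1: ['butter', 'ant', 'purple'] (min_width=17, slack=2)
Line 2: ['fox', 'bee', 'bright'] (min_width=14, slack=5)
Line 3: ['problem', 'stop', 'string'] (min_width=19, slack=0)
Line 4: ['tired', 'window'] (min_width=12, slack=7)
Line 5: ['mineral', 'are', 'on', 'sea'] (min_width=18, slack=1)
Line 6: ['good', 'journey'] (min_width=12, slack=7)
Line 7: ['calendar', 'sky', 'that'] (min_width=17, slack=2)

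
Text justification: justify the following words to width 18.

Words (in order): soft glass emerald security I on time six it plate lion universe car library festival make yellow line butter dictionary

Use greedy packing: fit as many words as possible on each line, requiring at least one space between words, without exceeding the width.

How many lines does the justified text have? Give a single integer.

Answer: 7

Derivation:
Line 1: ['soft', 'glass', 'emerald'] (min_width=18, slack=0)
Line 2: ['security', 'I', 'on', 'time'] (min_width=18, slack=0)
Line 3: ['six', 'it', 'plate', 'lion'] (min_width=17, slack=1)
Line 4: ['universe', 'car'] (min_width=12, slack=6)
Line 5: ['library', 'festival'] (min_width=16, slack=2)
Line 6: ['make', 'yellow', 'line'] (min_width=16, slack=2)
Line 7: ['butter', 'dictionary'] (min_width=17, slack=1)
Total lines: 7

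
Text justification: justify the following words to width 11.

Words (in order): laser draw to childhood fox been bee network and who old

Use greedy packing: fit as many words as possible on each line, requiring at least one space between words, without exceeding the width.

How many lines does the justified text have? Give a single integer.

Line 1: ['laser', 'draw'] (min_width=10, slack=1)
Line 2: ['to'] (min_width=2, slack=9)
Line 3: ['childhood'] (min_width=9, slack=2)
Line 4: ['fox', 'been'] (min_width=8, slack=3)
Line 5: ['bee', 'network'] (min_width=11, slack=0)
Line 6: ['and', 'who', 'old'] (min_width=11, slack=0)
Total lines: 6

Answer: 6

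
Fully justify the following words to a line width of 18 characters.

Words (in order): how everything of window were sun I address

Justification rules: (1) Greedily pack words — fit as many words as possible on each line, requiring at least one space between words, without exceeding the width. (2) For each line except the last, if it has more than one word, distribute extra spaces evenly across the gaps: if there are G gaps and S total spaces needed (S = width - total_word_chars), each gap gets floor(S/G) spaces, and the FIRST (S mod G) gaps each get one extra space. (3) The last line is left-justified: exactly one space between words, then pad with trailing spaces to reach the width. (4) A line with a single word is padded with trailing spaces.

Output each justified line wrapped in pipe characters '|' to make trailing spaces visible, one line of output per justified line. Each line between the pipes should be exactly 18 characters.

Answer: |how  everything of|
|window  were sun I|
|address           |

Derivation:
Line 1: ['how', 'everything', 'of'] (min_width=17, slack=1)
Line 2: ['window', 'were', 'sun', 'I'] (min_width=17, slack=1)
Line 3: ['address'] (min_width=7, slack=11)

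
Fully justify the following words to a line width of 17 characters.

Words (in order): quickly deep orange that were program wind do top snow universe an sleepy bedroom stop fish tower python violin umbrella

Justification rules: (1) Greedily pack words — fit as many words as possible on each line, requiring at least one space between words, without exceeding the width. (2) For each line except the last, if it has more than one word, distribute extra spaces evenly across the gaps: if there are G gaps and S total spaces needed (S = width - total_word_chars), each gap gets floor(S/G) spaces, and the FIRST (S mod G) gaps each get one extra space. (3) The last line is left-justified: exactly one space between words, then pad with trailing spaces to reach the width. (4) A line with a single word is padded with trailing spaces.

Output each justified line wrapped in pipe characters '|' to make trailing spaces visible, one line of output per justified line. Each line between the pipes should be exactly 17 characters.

Answer: |quickly      deep|
|orange  that were|
|program  wind  do|
|top snow universe|
|an sleepy bedroom|
|stop  fish  tower|
|python     violin|
|umbrella         |

Derivation:
Line 1: ['quickly', 'deep'] (min_width=12, slack=5)
Line 2: ['orange', 'that', 'were'] (min_width=16, slack=1)
Line 3: ['program', 'wind', 'do'] (min_width=15, slack=2)
Line 4: ['top', 'snow', 'universe'] (min_width=17, slack=0)
Line 5: ['an', 'sleepy', 'bedroom'] (min_width=17, slack=0)
Line 6: ['stop', 'fish', 'tower'] (min_width=15, slack=2)
Line 7: ['python', 'violin'] (min_width=13, slack=4)
Line 8: ['umbrella'] (min_width=8, slack=9)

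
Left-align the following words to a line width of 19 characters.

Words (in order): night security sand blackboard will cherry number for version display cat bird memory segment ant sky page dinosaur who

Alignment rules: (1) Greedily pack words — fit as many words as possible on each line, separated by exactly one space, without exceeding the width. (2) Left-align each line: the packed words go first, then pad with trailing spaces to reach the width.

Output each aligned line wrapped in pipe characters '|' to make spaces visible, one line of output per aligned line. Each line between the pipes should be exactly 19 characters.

Answer: |night security sand|
|blackboard will    |
|cherry number for  |
|version display cat|
|bird memory segment|
|ant sky page       |
|dinosaur who       |

Derivation:
Line 1: ['night', 'security', 'sand'] (min_width=19, slack=0)
Line 2: ['blackboard', 'will'] (min_width=15, slack=4)
Line 3: ['cherry', 'number', 'for'] (min_width=17, slack=2)
Line 4: ['version', 'display', 'cat'] (min_width=19, slack=0)
Line 5: ['bird', 'memory', 'segment'] (min_width=19, slack=0)
Line 6: ['ant', 'sky', 'page'] (min_width=12, slack=7)
Line 7: ['dinosaur', 'who'] (min_width=12, slack=7)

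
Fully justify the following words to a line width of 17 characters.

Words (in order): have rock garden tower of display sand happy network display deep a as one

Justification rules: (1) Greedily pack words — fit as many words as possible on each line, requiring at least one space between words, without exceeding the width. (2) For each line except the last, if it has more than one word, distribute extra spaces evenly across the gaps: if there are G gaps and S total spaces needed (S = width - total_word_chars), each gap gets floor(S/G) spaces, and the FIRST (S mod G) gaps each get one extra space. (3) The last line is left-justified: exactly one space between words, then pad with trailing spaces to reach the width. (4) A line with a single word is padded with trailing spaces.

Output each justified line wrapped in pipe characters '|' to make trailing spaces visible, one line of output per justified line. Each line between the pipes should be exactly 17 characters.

Answer: |have  rock garden|
|tower  of display|
|sand        happy|
|network   display|
|deep a as one    |

Derivation:
Line 1: ['have', 'rock', 'garden'] (min_width=16, slack=1)
Line 2: ['tower', 'of', 'display'] (min_width=16, slack=1)
Line 3: ['sand', 'happy'] (min_width=10, slack=7)
Line 4: ['network', 'display'] (min_width=15, slack=2)
Line 5: ['deep', 'a', 'as', 'one'] (min_width=13, slack=4)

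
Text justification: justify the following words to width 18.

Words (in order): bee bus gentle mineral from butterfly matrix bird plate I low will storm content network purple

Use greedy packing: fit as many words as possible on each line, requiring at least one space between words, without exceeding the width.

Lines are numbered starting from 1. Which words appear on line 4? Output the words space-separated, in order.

Answer: bird plate I low

Derivation:
Line 1: ['bee', 'bus', 'gentle'] (min_width=14, slack=4)
Line 2: ['mineral', 'from'] (min_width=12, slack=6)
Line 3: ['butterfly', 'matrix'] (min_width=16, slack=2)
Line 4: ['bird', 'plate', 'I', 'low'] (min_width=16, slack=2)
Line 5: ['will', 'storm', 'content'] (min_width=18, slack=0)
Line 6: ['network', 'purple'] (min_width=14, slack=4)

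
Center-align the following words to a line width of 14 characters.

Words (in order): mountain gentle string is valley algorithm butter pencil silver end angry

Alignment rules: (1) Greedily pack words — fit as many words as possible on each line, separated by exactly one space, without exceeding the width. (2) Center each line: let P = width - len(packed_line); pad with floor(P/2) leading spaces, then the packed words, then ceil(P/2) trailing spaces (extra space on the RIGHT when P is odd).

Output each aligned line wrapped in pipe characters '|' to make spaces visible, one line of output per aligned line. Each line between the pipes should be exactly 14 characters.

Answer: |   mountain   |
|gentle string |
|  is valley   |
|  algorithm   |
|butter pencil |
|  silver end  |
|    angry     |

Derivation:
Line 1: ['mountain'] (min_width=8, slack=6)
Line 2: ['gentle', 'string'] (min_width=13, slack=1)
Line 3: ['is', 'valley'] (min_width=9, slack=5)
Line 4: ['algorithm'] (min_width=9, slack=5)
Line 5: ['butter', 'pencil'] (min_width=13, slack=1)
Line 6: ['silver', 'end'] (min_width=10, slack=4)
Line 7: ['angry'] (min_width=5, slack=9)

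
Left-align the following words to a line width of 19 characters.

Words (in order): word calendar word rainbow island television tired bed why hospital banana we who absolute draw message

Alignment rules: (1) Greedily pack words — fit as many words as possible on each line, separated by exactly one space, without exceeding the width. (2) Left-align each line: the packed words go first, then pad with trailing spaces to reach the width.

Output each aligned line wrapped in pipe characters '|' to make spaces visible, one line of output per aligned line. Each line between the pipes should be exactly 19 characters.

Answer: |word calendar word |
|rainbow island     |
|television tired   |
|bed why hospital   |
|banana we who      |
|absolute draw      |
|message            |

Derivation:
Line 1: ['word', 'calendar', 'word'] (min_width=18, slack=1)
Line 2: ['rainbow', 'island'] (min_width=14, slack=5)
Line 3: ['television', 'tired'] (min_width=16, slack=3)
Line 4: ['bed', 'why', 'hospital'] (min_width=16, slack=3)
Line 5: ['banana', 'we', 'who'] (min_width=13, slack=6)
Line 6: ['absolute', 'draw'] (min_width=13, slack=6)
Line 7: ['message'] (min_width=7, slack=12)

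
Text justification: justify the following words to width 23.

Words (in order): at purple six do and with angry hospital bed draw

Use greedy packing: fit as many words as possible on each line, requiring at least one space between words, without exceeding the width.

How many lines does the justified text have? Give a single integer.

Line 1: ['at', 'purple', 'six', 'do', 'and'] (min_width=20, slack=3)
Line 2: ['with', 'angry', 'hospital', 'bed'] (min_width=23, slack=0)
Line 3: ['draw'] (min_width=4, slack=19)
Total lines: 3

Answer: 3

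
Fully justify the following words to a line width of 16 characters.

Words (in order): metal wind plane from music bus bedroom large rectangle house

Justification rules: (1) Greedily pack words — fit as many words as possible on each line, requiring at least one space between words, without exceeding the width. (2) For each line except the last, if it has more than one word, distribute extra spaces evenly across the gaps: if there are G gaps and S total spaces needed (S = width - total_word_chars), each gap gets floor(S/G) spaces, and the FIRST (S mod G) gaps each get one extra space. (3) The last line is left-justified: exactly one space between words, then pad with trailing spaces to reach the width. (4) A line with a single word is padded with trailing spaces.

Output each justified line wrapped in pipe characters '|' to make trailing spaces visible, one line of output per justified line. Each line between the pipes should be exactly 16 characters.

Answer: |metal wind plane|
|from  music  bus|
|bedroom    large|
|rectangle house |

Derivation:
Line 1: ['metal', 'wind', 'plane'] (min_width=16, slack=0)
Line 2: ['from', 'music', 'bus'] (min_width=14, slack=2)
Line 3: ['bedroom', 'large'] (min_width=13, slack=3)
Line 4: ['rectangle', 'house'] (min_width=15, slack=1)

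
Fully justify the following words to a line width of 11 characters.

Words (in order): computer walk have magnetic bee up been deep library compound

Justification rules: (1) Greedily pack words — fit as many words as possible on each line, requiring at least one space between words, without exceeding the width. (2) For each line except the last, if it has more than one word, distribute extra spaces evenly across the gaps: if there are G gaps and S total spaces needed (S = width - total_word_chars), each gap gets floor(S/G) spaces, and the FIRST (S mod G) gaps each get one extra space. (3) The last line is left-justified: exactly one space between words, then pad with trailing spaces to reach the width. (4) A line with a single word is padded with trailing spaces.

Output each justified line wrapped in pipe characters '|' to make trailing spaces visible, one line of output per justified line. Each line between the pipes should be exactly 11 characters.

Answer: |computer   |
|walk   have|
|magnetic   |
|bee up been|
|deep       |
|library    |
|compound   |

Derivation:
Line 1: ['computer'] (min_width=8, slack=3)
Line 2: ['walk', 'have'] (min_width=9, slack=2)
Line 3: ['magnetic'] (min_width=8, slack=3)
Line 4: ['bee', 'up', 'been'] (min_width=11, slack=0)
Line 5: ['deep'] (min_width=4, slack=7)
Line 6: ['library'] (min_width=7, slack=4)
Line 7: ['compound'] (min_width=8, slack=3)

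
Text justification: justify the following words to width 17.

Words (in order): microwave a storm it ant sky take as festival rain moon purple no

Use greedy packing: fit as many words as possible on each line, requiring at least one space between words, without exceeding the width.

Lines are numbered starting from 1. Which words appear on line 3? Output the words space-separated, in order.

Answer: as festival rain

Derivation:
Line 1: ['microwave', 'a', 'storm'] (min_width=17, slack=0)
Line 2: ['it', 'ant', 'sky', 'take'] (min_width=15, slack=2)
Line 3: ['as', 'festival', 'rain'] (min_width=16, slack=1)
Line 4: ['moon', 'purple', 'no'] (min_width=14, slack=3)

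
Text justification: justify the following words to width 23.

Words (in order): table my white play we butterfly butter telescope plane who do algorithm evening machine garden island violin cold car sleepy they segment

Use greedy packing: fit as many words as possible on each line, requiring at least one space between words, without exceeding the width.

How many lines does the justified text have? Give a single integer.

Line 1: ['table', 'my', 'white', 'play', 'we'] (min_width=22, slack=1)
Line 2: ['butterfly', 'butter'] (min_width=16, slack=7)
Line 3: ['telescope', 'plane', 'who', 'do'] (min_width=22, slack=1)
Line 4: ['algorithm', 'evening'] (min_width=17, slack=6)
Line 5: ['machine', 'garden', 'island'] (min_width=21, slack=2)
Line 6: ['violin', 'cold', 'car', 'sleepy'] (min_width=22, slack=1)
Line 7: ['they', 'segment'] (min_width=12, slack=11)
Total lines: 7

Answer: 7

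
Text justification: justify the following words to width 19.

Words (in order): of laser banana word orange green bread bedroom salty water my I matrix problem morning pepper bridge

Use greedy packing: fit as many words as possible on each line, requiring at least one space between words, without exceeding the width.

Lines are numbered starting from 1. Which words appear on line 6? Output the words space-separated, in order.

Answer: pepper bridge

Derivation:
Line 1: ['of', 'laser', 'banana'] (min_width=15, slack=4)
Line 2: ['word', 'orange', 'green'] (min_width=17, slack=2)
Line 3: ['bread', 'bedroom', 'salty'] (min_width=19, slack=0)
Line 4: ['water', 'my', 'I', 'matrix'] (min_width=17, slack=2)
Line 5: ['problem', 'morning'] (min_width=15, slack=4)
Line 6: ['pepper', 'bridge'] (min_width=13, slack=6)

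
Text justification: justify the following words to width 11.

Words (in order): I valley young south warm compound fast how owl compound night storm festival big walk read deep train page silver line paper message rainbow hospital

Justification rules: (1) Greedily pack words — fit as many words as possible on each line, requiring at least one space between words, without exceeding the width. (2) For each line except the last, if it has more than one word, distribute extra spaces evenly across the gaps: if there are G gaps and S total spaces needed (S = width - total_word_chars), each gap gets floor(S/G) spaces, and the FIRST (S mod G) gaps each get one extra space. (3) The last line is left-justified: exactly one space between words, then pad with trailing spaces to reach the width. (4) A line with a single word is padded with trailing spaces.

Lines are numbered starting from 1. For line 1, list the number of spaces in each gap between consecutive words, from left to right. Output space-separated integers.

Answer: 4

Derivation:
Line 1: ['I', 'valley'] (min_width=8, slack=3)
Line 2: ['young', 'south'] (min_width=11, slack=0)
Line 3: ['warm'] (min_width=4, slack=7)
Line 4: ['compound'] (min_width=8, slack=3)
Line 5: ['fast', 'how'] (min_width=8, slack=3)
Line 6: ['owl'] (min_width=3, slack=8)
Line 7: ['compound'] (min_width=8, slack=3)
Line 8: ['night', 'storm'] (min_width=11, slack=0)
Line 9: ['festival'] (min_width=8, slack=3)
Line 10: ['big', 'walk'] (min_width=8, slack=3)
Line 11: ['read', 'deep'] (min_width=9, slack=2)
Line 12: ['train', 'page'] (min_width=10, slack=1)
Line 13: ['silver', 'line'] (min_width=11, slack=0)
Line 14: ['paper'] (min_width=5, slack=6)
Line 15: ['message'] (min_width=7, slack=4)
Line 16: ['rainbow'] (min_width=7, slack=4)
Line 17: ['hospital'] (min_width=8, slack=3)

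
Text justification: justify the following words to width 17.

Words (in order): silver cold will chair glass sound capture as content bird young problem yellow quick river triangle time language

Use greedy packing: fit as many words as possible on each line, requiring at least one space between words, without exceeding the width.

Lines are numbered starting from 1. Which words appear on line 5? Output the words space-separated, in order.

Answer: young problem

Derivation:
Line 1: ['silver', 'cold', 'will'] (min_width=16, slack=1)
Line 2: ['chair', 'glass', 'sound'] (min_width=17, slack=0)
Line 3: ['capture', 'as'] (min_width=10, slack=7)
Line 4: ['content', 'bird'] (min_width=12, slack=5)
Line 5: ['young', 'problem'] (min_width=13, slack=4)
Line 6: ['yellow', 'quick'] (min_width=12, slack=5)
Line 7: ['river', 'triangle'] (min_width=14, slack=3)
Line 8: ['time', 'language'] (min_width=13, slack=4)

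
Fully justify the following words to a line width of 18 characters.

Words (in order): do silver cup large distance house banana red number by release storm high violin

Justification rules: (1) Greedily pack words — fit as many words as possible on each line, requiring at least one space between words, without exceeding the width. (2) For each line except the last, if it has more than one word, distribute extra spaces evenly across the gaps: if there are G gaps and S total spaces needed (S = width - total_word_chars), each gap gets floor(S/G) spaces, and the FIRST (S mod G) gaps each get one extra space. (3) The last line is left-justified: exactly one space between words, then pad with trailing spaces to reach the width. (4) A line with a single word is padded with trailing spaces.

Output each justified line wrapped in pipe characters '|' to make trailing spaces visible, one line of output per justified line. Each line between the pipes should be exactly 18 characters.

Answer: |do    silver   cup|
|large     distance|
|house  banana  red|
|number  by release|
|storm high violin |

Derivation:
Line 1: ['do', 'silver', 'cup'] (min_width=13, slack=5)
Line 2: ['large', 'distance'] (min_width=14, slack=4)
Line 3: ['house', 'banana', 'red'] (min_width=16, slack=2)
Line 4: ['number', 'by', 'release'] (min_width=17, slack=1)
Line 5: ['storm', 'high', 'violin'] (min_width=17, slack=1)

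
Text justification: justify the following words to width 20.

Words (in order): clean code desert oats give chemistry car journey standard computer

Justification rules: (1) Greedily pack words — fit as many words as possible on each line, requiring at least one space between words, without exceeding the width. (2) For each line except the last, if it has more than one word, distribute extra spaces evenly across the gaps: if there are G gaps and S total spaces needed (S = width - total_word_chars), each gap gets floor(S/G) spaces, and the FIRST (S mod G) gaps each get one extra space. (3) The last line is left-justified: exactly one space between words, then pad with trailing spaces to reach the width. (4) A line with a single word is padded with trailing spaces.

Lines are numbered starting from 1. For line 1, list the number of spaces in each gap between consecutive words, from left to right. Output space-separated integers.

Line 1: ['clean', 'code', 'desert'] (min_width=17, slack=3)
Line 2: ['oats', 'give', 'chemistry'] (min_width=19, slack=1)
Line 3: ['car', 'journey', 'standard'] (min_width=20, slack=0)
Line 4: ['computer'] (min_width=8, slack=12)

Answer: 3 2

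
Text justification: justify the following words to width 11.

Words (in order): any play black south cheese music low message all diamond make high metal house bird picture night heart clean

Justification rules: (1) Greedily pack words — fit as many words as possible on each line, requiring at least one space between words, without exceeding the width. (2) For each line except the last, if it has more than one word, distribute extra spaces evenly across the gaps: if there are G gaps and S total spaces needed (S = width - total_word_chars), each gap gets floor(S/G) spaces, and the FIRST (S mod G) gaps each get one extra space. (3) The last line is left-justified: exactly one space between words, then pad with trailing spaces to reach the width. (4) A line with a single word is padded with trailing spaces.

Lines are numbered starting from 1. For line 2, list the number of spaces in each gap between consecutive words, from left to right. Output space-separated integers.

Line 1: ['any', 'play'] (min_width=8, slack=3)
Line 2: ['black', 'south'] (min_width=11, slack=0)
Line 3: ['cheese'] (min_width=6, slack=5)
Line 4: ['music', 'low'] (min_width=9, slack=2)
Line 5: ['message', 'all'] (min_width=11, slack=0)
Line 6: ['diamond'] (min_width=7, slack=4)
Line 7: ['make', 'high'] (min_width=9, slack=2)
Line 8: ['metal', 'house'] (min_width=11, slack=0)
Line 9: ['bird'] (min_width=4, slack=7)
Line 10: ['picture'] (min_width=7, slack=4)
Line 11: ['night', 'heart'] (min_width=11, slack=0)
Line 12: ['clean'] (min_width=5, slack=6)

Answer: 1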